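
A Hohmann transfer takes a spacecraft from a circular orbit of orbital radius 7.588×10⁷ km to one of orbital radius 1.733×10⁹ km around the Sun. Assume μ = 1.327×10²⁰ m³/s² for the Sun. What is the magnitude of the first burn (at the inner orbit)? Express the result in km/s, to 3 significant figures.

r₁ = 7.588×10⁷ km = 7.588×10¹⁰ m.
r₂ = 1.733×10⁹ km = 1.733×10¹² m.
Transfer ellipse a_t = (r₁ + r₂)/2 = 9.044×10¹¹ m.
At r₁: circular v_c1 = √(μ/r₁) = 41820 m/s; transfer-perihelion v_p = √[μ(2/r₁ − 1/a_t)] = 57890 m/s.
Δv₁ = v_p − v_c1 = 16070 m/s.
= 16.07 km/s.

Δv ≈ 16.1 km/s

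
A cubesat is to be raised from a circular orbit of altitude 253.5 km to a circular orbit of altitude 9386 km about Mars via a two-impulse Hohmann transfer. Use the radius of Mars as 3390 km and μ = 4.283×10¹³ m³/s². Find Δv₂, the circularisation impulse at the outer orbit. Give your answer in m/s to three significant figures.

Δv ≈ 611 m/s

r₁ = 3390 + 253.5 = 3643.5 km = 3.6435×10⁶ m.
r₂ = 3390 + 9386 = 12776 km = 1.2776×10⁷ m.
Transfer ellipse a_t = (r₁ + r₂)/2 = 8.210×10⁶ m.
At r₁: circular v_c1 = √(μ/r₁) = 3429 m/s; transfer-periapsis v_p = √[μ(2/r₁ − 1/a_t)] = 4277 m/s.
At r₂: circular v_c2 = √(μ/r₂) = 1831 m/s; transfer-apoapsis v_a = √[μ(2/r₂ − 1/a_t)] = 1220 m/s.
Δv₂ = v_c2 − v_a = 611.2 m/s.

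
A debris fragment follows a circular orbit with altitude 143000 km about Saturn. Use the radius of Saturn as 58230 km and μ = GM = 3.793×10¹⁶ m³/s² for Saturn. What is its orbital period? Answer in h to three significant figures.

T ≈ 25.6 h

r = 58230 + 143000 = 201230 km = 2.0123×10⁸ m.
Kepler's third law: T = 2π√(r³/μ) = 2π√((2.012×10⁸)³ / 3.793×10¹⁶).
r³/μ = 2.148×10⁸ s², so T = 2π × 1.466×10⁴ = 9.209×10⁴ s.
Converting: 9.209×10⁴ s ÷ 3600 = 25.58 h.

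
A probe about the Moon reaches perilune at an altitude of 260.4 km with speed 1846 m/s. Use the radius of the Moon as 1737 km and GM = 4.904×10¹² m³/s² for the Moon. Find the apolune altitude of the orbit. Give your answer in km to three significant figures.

apolune altitude ≈ 2790 km

r_p = 1737 + 260.4 = 1997.4 km = 1.997×10⁶ m.
Specific energy ε = v²/2 − μ/r = -7.513×10⁵ J/kg, so a = −μ/(2ε) = 3.264×10⁶ m.
The apsides satisfy r_p + r_a = 2a, so the apolune radius is 2a − r_p = 4.530×10⁶ m = 4529.7 km.
Apolune altitude = 4529.7 − 1737 = 2792.7 km.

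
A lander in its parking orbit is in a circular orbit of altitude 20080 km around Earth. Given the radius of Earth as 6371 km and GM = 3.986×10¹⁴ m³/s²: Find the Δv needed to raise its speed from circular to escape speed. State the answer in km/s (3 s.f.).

r = 6371 + 20080 = 26451 km = 2.6451×10⁷ m.
Circular speed v_c = √(μ/r) = 3882 m/s.
Escape speed v_esc = √(2μ/r) = √2 × v_c = 5490 m/s.
Δv = v_esc − v_c = 1608 m/s = 1.608 km/s.

Δv ≈ 1.61 km/s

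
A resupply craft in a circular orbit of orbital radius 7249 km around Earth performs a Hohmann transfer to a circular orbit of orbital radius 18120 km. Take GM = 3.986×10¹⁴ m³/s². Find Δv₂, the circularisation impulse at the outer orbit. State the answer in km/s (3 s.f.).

Δv ≈ 1.14 km/s

r₁ = 7249 km = 7.249×10⁶ m.
r₂ = 18120 km = 1.812×10⁷ m.
Transfer ellipse a_t = (r₁ + r₂)/2 = 1.268×10⁷ m.
At r₁: circular v_c1 = √(μ/r₁) = 7415 m/s; transfer-perigee v_p = √[μ(2/r₁ − 1/a_t)] = 8863 m/s.
At r₂: circular v_c2 = √(μ/r₂) = 4690 m/s; transfer-apogee v_a = √[μ(2/r₂ − 1/a_t)] = 3546 m/s.
Δv₂ = v_c2 − v_a = 1145 m/s.
= 1.145 km/s.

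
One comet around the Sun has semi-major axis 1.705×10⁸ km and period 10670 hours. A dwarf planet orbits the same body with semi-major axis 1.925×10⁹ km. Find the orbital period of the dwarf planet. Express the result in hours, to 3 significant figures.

Kepler's third law: T² ∝ a³, so T₂ = T₁ (a₂/a₁)^(3/2).
a₂/a₁ = 11.29, (a₂/a₁)^(3/2) = 37.94.
T₂ = 10670 × 37.94 = 4.048×10⁵ hours.

T₂ ≈ 4.05×10⁵ hours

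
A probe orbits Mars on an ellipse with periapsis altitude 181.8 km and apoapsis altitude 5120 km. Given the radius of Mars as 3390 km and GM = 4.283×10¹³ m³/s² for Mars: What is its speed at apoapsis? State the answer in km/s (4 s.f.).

v ≈ 1.725 km/s

r_p = 3390 + 181.8 = 3571.8 km = 3.5718×10⁶ m.
r_a = 3390 + 5120 = 8510.0 km = 8.5100×10⁶ m.
Semi-major axis a = (r_p + r_a)/2 = 6040.9 km = 6.041×10⁶ m.
Vis-viva: v² = μ(2/r − 1/a) = 4.283×10¹³ × (2.350×10⁻⁷ − 1.655×10⁻⁷) = 2.976×10⁶ m²/s².
v = 1725 m/s = 1.725 km/s.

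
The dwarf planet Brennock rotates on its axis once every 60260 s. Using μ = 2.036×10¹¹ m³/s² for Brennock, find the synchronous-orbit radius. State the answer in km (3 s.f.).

A synchronous orbit has period T, so by Kepler's third law a = (μT²/4π²)^(1/3).
μT²/4π² = 2.036×10¹¹ × (6.026×10⁴)² / 39.48 = 1.873×10¹⁹ m³.
a = 2.656×10⁶ m = 2655.6 km.

r_sync ≈ 2660 km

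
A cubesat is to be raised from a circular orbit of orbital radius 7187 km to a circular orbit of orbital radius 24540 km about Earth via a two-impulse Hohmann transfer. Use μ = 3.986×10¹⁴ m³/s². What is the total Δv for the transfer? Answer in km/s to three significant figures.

Δv_total ≈ 3.13 km/s

r₁ = 7187 km = 7.187×10⁶ m.
r₂ = 24540 km = 2.454×10⁷ m.
Transfer ellipse a_t = (r₁ + r₂)/2 = 1.586×10⁷ m.
At r₁: circular v_c1 = √(μ/r₁) = 7447 m/s; transfer-perigee v_p = √[μ(2/r₁ − 1/a_t)] = 9263 m/s.
Δv₁ = v_p − v_c1 = 1815 m/s.
At r₂: circular v_c2 = √(μ/r₂) = 4030 m/s; transfer-apogee v_a = √[μ(2/r₂ − 1/a_t)] = 2713 m/s.
Δv₂ = v_c2 − v_a = 1318 m/s.
Total Δv = Δv₁ + Δv₂ = 3133 m/s = 3.133 km/s.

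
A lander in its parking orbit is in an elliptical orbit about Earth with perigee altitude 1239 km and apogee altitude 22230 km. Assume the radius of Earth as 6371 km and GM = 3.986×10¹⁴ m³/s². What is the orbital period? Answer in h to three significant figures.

r_p = 6371 + 1239 = 7610.0 km = 7.6100×10⁶ m.
r_a = 6371 + 22230 = 28601 km = 2.8601×10⁷ m.
Semi-major axis a = (r_p + r_a)/2 = (7610.0 + 28601)/2 = 18106 km = 1.811×10⁷ m.
By Kepler's third law T = 2π√(a³/μ) = 2π × 3.859×10³ = 2.425×10⁴ s.
= 6.735 h.

T ≈ 6.73 h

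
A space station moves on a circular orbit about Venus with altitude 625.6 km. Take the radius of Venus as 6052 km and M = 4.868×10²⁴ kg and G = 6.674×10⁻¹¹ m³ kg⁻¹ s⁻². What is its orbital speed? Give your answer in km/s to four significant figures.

μ = GM = 6.674×10⁻¹¹ × 4.868×10²⁴ = 3.249×10¹⁴ m³/s².
r = 6052 + 625.6 = 6677.6 km = 6.6776×10⁶ m.
For a circular orbit v = √(μ/r) = √(3.249×10¹⁴ / 6.678×10⁶) = √(4.865×10⁷) = 6975 m/s.
That is 6.975 km/s.

v ≈ 6.975 km/s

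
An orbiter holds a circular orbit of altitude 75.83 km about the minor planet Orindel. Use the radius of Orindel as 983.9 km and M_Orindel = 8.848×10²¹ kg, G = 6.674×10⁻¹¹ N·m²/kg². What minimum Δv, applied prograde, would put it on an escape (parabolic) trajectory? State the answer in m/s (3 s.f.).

μ = GM = 6.674×10⁻¹¹ × 8.848×10²¹ = 5.905×10¹¹ m³/s².
r = 983.9 + 75.83 = 1059.7 km = 1.0597×10⁶ m.
Circular speed v_c = √(μ/r) = 746.5 m/s.
Escape speed v_esc = √(2μ/r) = √2 × v_c = 1056 m/s.
Δv = v_esc − v_c = 309.2 m/s.

Δv ≈ 309 m/s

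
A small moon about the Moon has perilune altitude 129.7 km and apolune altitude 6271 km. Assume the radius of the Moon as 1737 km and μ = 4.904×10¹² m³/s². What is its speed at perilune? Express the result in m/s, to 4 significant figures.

v ≈ 2064 m/s

r_p = 1737 + 129.7 = 1866.7 km = 1.8667×10⁶ m.
r_a = 1737 + 6271 = 8008.0 km = 8.0080×10⁶ m.
Semi-major axis a = (r_p + r_a)/2 = 4937.4 km = 4.937×10⁶ m.
Vis-viva: v² = μ(2/r − 1/a) = 4.904×10¹² × (1.071×10⁻⁶ − 2.025×10⁻⁷) = 4.261×10⁶ m²/s².
v = 2064 m/s.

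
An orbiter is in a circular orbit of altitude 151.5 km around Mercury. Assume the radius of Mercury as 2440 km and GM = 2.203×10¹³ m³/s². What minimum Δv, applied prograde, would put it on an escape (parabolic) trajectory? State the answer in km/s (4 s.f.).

r = 2440 + 151.5 = 2591.5 km = 2.5915×10⁶ m.
Circular speed v_c = √(μ/r) = 2916 m/s.
Escape speed v_esc = √(2μ/r) = √2 × v_c = 4123 m/s.
Δv = v_esc − v_c = 1208 m/s = 1.208 km/s.

Δv ≈ 1.208 km/s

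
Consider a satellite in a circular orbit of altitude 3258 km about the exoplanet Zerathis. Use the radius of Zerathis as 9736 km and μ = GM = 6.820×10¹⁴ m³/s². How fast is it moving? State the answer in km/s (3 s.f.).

r = 9736 + 3258 = 12994 km = 1.2994×10⁷ m.
For a circular orbit v = √(μ/r) = √(6.820×10¹⁴ / 1.299×10⁷) = √(5.249×10⁷) = 7245 m/s.
That is 7.245 km/s.

v ≈ 7.24 km/s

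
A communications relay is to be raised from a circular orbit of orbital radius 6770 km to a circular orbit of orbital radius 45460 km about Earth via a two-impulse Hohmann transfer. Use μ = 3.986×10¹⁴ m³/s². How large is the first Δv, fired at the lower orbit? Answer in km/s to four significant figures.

Δv ≈ 2.451 km/s

r₁ = 6770 km = 6.770×10⁶ m.
r₂ = 45460 km = 4.546×10⁷ m.
Transfer ellipse a_t = (r₁ + r₂)/2 = 2.612×10⁷ m.
At r₁: circular v_c1 = √(μ/r₁) = 7673 m/s; transfer-perigee v_p = √[μ(2/r₁ − 1/a_t)] = 10120 m/s.
Δv₁ = v_p − v_c1 = 2451 m/s.
= 2.451 km/s.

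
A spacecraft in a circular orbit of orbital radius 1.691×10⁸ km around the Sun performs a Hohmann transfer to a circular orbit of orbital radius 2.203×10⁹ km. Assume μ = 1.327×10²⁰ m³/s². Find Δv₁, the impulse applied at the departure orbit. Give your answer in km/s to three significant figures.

Δv ≈ 10.2 km/s

r₁ = 1.691×10⁸ km = 1.691×10¹¹ m.
r₂ = 2.203×10⁹ km = 2.203×10¹² m.
Transfer ellipse a_t = (r₁ + r₂)/2 = 1.186×10¹² m.
At r₁: circular v_c1 = √(μ/r₁) = 28010 m/s; transfer-perihelion v_p = √[μ(2/r₁ − 1/a_t)] = 38180 m/s.
Δv₁ = v_p − v_c1 = 10170 m/s.
= 10.17 km/s.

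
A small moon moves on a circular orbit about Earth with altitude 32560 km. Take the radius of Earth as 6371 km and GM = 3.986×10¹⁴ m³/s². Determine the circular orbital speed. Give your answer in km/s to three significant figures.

r = 6371 + 32560 = 38931 km = 3.8931×10⁷ m.
For a circular orbit v = √(μ/r) = √(3.986×10¹⁴ / 3.893×10⁷) = √(1.024×10⁷) = 3200 m/s.
That is 3.200 km/s.

v ≈ 3.20 km/s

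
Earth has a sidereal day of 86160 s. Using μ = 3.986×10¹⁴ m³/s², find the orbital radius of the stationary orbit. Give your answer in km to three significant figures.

r_sync ≈ 42200 km

A synchronous orbit has period T, so by Kepler's third law a = (μT²/4π²)^(1/3).
μT²/4π² = 3.986×10¹⁴ × (8.616×10⁴)² / 39.48 = 7.495×10²² m³.
a = 4.216×10⁷ m = 42163 km.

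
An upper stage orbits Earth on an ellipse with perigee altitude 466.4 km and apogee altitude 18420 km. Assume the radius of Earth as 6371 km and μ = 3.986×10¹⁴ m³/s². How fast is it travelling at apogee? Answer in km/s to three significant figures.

r_p = 6371 + 466.4 = 6837.4 km = 6.8374×10⁶ m.
r_a = 6371 + 18420 = 24791 km = 2.4791×10⁷ m.
Semi-major axis a = (r_p + r_a)/2 = 15814 km = 1.581×10⁷ m.
Vis-viva: v² = μ(2/r − 1/a) = 3.986×10¹⁴ × (8.067×10⁻⁸ − 6.323×10⁻⁸) = 6.952×10⁶ m²/s².
v = 2637 m/s = 2.637 km/s.

v ≈ 2.64 km/s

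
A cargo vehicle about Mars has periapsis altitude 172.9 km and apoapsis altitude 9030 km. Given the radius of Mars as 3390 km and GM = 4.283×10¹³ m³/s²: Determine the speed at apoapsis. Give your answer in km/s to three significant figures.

v ≈ 1.24 km/s

r_p = 3390 + 172.9 = 3562.9 km = 3.5629×10⁶ m.
r_a = 3390 + 9030 = 12420 km = 1.2420×10⁷ m.
Semi-major axis a = (r_p + r_a)/2 = 7991.4 km = 7.991×10⁶ m.
Vis-viva: v² = μ(2/r − 1/a) = 4.283×10¹³ × (1.610×10⁻⁷ − 1.251×10⁻⁷) = 1.537×10⁶ m²/s².
v = 1240 m/s = 1.240 km/s.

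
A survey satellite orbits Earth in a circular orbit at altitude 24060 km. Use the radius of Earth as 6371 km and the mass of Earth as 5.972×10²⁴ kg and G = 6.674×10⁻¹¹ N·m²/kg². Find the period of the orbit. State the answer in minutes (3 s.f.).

T ≈ 881 minutes

μ = GM = 6.674×10⁻¹¹ × 5.972×10²⁴ = 3.986×10¹⁴ m³/s².
r = 6371 + 24060 = 30431 km = 3.0431×10⁷ m.
Kepler's third law: T = 2π√(r³/μ) = 2π√((3.043×10⁷)³ / 3.986×10¹⁴).
r³/μ = 7.070×10⁷ s², so T = 2π × 8.409×10³ = 5.283×10⁴ s.
Converting: 5.283×10⁴ s ÷ 60.00 = 880.5 minutes.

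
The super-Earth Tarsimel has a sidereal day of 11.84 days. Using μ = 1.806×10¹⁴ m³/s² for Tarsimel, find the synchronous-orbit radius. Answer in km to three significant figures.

T = 11.84 days = 1.023×10⁶ s.
A synchronous orbit has period T, so by Kepler's third law a = (μT²/4π²)^(1/3).
μT²/4π² = 1.806×10¹⁴ × (1.023×10⁶)² / 39.48 = 4.787×10²⁴ m³.
a = 1.685×10⁸ m = 1.6854×10⁵ km.

r_sync ≈ 1.69×10⁵ km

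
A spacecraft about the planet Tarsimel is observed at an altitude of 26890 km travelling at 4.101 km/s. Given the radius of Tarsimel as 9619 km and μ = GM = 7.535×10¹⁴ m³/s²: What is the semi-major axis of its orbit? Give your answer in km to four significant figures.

a ≈ 30810 km

r = 9619 + 26890 = 36509 km = 3.651×10⁷ m.
Specific orbital energy ε = v²/2 − μ/r = (4101)²/2 − 7.535×10¹⁴/3.651×10⁷ = -1.223×10⁷ J/kg.
Since ε = −μ/(2a), a = −μ/(2ε) = 3.081×10⁷ m = 30806 km.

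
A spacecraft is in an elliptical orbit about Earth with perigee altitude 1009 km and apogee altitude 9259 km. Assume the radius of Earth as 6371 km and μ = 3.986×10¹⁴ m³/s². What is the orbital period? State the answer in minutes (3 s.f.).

r_p = 6371 + 1009 = 7380.0 km = 7.3800×10⁶ m.
r_a = 6371 + 9259 = 15630 km = 1.5630×10⁷ m.
Semi-major axis a = (r_p + r_a)/2 = (7380.0 + 15630)/2 = 11505 km = 1.150×10⁷ m.
By Kepler's third law T = 2π√(a³/μ) = 2π × 1.955×10³ = 1.228×10⁴ s.
= 204.7 minutes.

T ≈ 205 minutes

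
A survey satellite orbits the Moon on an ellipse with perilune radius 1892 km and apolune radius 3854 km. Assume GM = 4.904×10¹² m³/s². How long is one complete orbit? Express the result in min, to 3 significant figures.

Semi-major axis a = (r_p + r_a)/2 = (1892.0 + 3854.0)/2 = 2873.0 km = 2.873×10⁶ m.
By Kepler's third law T = 2π√(a³/μ) = 2π × 2.199×10³ = 1.382×10⁴ s.
= 230.3 min.

T ≈ 230 min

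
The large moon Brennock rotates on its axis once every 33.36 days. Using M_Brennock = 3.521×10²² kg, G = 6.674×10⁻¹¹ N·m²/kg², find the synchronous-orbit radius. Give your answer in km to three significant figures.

μ = GM = 6.674×10⁻¹¹ × 3.521×10²² = 2.350×10¹² m³/s².
T = 33.36 days = 2.882×10⁶ s.
A synchronous orbit has period T, so by Kepler's third law a = (μT²/4π²)^(1/3).
μT²/4π² = 2.350×10¹² × (2.882×10⁶)² / 39.48 = 4.945×10²³ m³.
a = 7.908×10⁷ m = 79078 km.

r_sync ≈ 79100 km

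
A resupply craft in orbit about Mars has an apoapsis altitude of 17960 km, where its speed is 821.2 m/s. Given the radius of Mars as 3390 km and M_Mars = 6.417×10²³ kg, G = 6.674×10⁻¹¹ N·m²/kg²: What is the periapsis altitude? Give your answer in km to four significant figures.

periapsis altitude ≈ 923.9 km

μ = GM = 6.674×10⁻¹¹ × 6.417×10²³ = 4.283×10¹³ m³/s².
r_a = 3390 + 17960 = 21350 km = 2.135×10⁷ m.
Specific energy ε = v²/2 − μ/r = -1.669×10⁶ J/kg, so a = −μ/(2ε) = 1.283×10⁷ m.
The apsides satisfy r_p + r_a = 2a, so the periapsis radius is 2a − r_a = 4.314×10⁶ m = 4313.9 km.
Periapsis altitude = 4313.9 − 3390 = 923.90 km.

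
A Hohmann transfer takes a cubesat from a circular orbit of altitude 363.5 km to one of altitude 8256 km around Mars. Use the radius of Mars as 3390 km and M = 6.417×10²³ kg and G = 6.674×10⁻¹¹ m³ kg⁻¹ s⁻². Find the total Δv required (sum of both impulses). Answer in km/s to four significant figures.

Δv_total ≈ 1.355 km/s

μ = GM = 6.674×10⁻¹¹ × 6.417×10²³ = 4.283×10¹³ m³/s².
r₁ = 3390 + 363.5 = 3753.5 km = 3.7535×10⁶ m.
r₂ = 3390 + 8256 = 11646 km = 1.1646×10⁷ m.
Transfer ellipse a_t = (r₁ + r₂)/2 = 7.700×10⁶ m.
At r₁: circular v_c1 = √(μ/r₁) = 3378 m/s; transfer-periapsis v_p = √[μ(2/r₁ − 1/a_t)] = 4154 m/s.
Δv₁ = v_p − v_c1 = 776.4 m/s.
At r₂: circular v_c2 = √(μ/r₂) = 1918 m/s; transfer-apoapsis v_a = √[μ(2/r₂ − 1/a_t)] = 1339 m/s.
Δv₂ = v_c2 − v_a = 578.7 m/s.
Total Δv = Δv₁ + Δv₂ = 1355 m/s = 1.355 km/s.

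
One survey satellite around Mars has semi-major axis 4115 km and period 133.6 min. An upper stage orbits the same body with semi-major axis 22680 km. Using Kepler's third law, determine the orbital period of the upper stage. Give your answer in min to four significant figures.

T₂ ≈ 1729 min

Kepler's third law: T² ∝ a³, so T₂ = T₁ (a₂/a₁)^(3/2).
a₂/a₁ = 5.512, (a₂/a₁)^(3/2) = 12.94.
T₂ = 133.6 × 12.94 = 1729 min.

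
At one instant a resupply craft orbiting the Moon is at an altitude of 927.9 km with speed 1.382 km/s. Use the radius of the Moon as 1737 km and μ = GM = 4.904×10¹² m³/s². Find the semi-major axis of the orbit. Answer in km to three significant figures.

r = 1737 + 927.9 = 2664.9 km = 2.665×10⁶ m.
Vis-viva rearranged: 1/a = 2/r − v²/μ = 7.505×10⁻⁷ − 3.895×10⁻⁷ = 3.610×10⁻⁷ m⁻¹.
a = 2.770×10⁶ m = 2769.8 km.

a ≈ 2770 km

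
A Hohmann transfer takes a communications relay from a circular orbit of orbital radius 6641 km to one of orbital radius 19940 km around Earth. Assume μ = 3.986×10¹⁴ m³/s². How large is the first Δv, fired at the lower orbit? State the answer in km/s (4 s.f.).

r₁ = 6641 km = 6.641×10⁶ m.
r₂ = 19940 km = 1.994×10⁷ m.
Transfer ellipse a_t = (r₁ + r₂)/2 = 1.329×10⁷ m.
At r₁: circular v_c1 = √(μ/r₁) = 7747 m/s; transfer-perigee v_p = √[μ(2/r₁ − 1/a_t)] = 9490 m/s.
Δv₁ = v_p − v_c1 = 1742 m/s.
= 1.742 km/s.

Δv ≈ 1.742 km/s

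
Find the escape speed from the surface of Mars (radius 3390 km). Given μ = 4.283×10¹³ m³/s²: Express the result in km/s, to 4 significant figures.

r = R = 3.390×10⁶ m.
Escape speed v_esc = √(2μ/r) = √(2 × 4.283×10¹³ / 3.390×10⁶) = √(2.527×10⁷) = 5027 m/s.
= 5.027 km/s.

v_esc ≈ 5.027 km/s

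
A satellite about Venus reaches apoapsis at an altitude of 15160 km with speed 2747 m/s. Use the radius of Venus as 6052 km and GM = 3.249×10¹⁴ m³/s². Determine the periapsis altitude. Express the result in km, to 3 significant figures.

r_a = 6052 + 15160 = 21212 km = 2.121×10⁷ m.
Specific energy ε = v²/2 − μ/r = -1.154×10⁷ J/kg, so a = −μ/(2ε) = 1.407×10⁷ m.
The apsides satisfy r_p + r_a = 2a, so the periapsis radius is 2a − r_a = 6.933×10⁶ m = 6933.0 km.
Periapsis altitude = 6933.0 − 6052 = 880.98 km.

periapsis altitude ≈ 881 km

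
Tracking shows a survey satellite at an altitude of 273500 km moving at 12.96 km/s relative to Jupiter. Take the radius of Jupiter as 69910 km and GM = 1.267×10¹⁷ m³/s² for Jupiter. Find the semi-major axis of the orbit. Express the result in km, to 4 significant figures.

r = 69910 + 273500 = 3.4341×10⁵ km = 3.434×10⁸ m.
Specific orbital energy ε = v²/2 − μ/r = (12960)²/2 − 1.267×10¹⁷/3.434×10⁸ = -2.850×10⁸ J/kg.
Since ε = −μ/(2a), a = −μ/(2ε) = 2.223×10⁸ m = 2.2231×10⁵ km.

a ≈ 2.223×10⁵ km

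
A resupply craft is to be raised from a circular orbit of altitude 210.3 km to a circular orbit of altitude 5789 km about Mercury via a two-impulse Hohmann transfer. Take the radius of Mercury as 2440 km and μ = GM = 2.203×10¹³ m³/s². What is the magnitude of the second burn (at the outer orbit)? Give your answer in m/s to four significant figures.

r₁ = 2440 + 210.3 = 2650.3 km = 2.6503×10⁶ m.
r₂ = 2440 + 5789 = 8229.0 km = 8.2290×10⁶ m.
Transfer ellipse a_t = (r₁ + r₂)/2 = 5.440×10⁶ m.
At r₁: circular v_c1 = √(μ/r₁) = 2883 m/s; transfer-periherm v_p = √[μ(2/r₁ − 1/a_t)] = 3546 m/s.
At r₂: circular v_c2 = √(μ/r₂) = 1636 m/s; transfer-apoherm v_a = √[μ(2/r₂ − 1/a_t)] = 1142 m/s.
Δv₂ = v_c2 − v_a = 494.1 m/s.

Δv ≈ 494.1 m/s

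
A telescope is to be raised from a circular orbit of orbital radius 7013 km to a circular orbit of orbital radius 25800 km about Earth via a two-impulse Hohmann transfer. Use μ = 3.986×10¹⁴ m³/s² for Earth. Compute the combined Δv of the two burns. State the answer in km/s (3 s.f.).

r₁ = 7013 km = 7.013×10⁶ m.
r₂ = 25800 km = 2.580×10⁷ m.
Transfer ellipse a_t = (r₁ + r₂)/2 = 1.641×10⁷ m.
At r₁: circular v_c1 = √(μ/r₁) = 7539 m/s; transfer-perigee v_p = √[μ(2/r₁ − 1/a_t)] = 9454 m/s.
Δv₁ = v_p − v_c1 = 1915 m/s.
At r₂: circular v_c2 = √(μ/r₂) = 3931 m/s; transfer-apogee v_a = √[μ(2/r₂ − 1/a_t)] = 2570 m/s.
Δv₂ = v_c2 − v_a = 1361 m/s.
Total Δv = Δv₁ + Δv₂ = 3276 m/s = 3.276 km/s.

Δv_total ≈ 3.28 km/s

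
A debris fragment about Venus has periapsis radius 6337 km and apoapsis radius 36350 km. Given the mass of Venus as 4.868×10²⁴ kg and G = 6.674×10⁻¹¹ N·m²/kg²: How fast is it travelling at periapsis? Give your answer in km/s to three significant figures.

μ = GM = 6.674×10⁻¹¹ × 4.868×10²⁴ = 3.249×10¹⁴ m³/s².
Semi-major axis a = (r_p + r_a)/2 = 21344 km = 2.134×10⁷ m.
Vis-viva: v² = μ(2/r − 1/a) = 3.249×10¹⁴ × (3.156×10⁻⁷ − 4.685×10⁻⁸) = 8.732×10⁷ m²/s².
v = 9344 m/s = 9.344 km/s.

v ≈ 9.34 km/s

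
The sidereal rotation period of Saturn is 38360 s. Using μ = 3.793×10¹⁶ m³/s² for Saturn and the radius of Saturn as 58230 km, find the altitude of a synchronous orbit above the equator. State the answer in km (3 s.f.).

h_sync ≈ 54000 km

A synchronous orbit has period T, so by Kepler's third law a = (μT²/4π²)^(1/3).
μT²/4π² = 3.793×10¹⁶ × (3.836×10⁴)² / 39.48 = 1.414×10²⁴ m³.
a = 1.122×10⁸ m = 1.1223×10⁵ km.
Altitude h = a − R = 1.1223×10⁵ − 58230 = 54005 km.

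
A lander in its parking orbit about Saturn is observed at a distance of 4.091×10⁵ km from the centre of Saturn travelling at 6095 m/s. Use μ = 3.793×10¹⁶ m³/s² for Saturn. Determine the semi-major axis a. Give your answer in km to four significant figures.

a ≈ 2.558×10⁵ km

r = 4.091×10⁸ m.
Vis-viva rearranged: 1/a = 2/r − v²/μ = 4.889×10⁻⁹ − 9.794×10⁻¹⁰ = 3.909×10⁻⁹ m⁻¹.
a = 2.558×10⁸ m = 2.5580×10⁵ km.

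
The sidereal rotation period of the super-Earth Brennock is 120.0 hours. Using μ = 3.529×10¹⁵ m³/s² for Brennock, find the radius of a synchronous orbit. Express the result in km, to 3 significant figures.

T = 120.0 hours = 4.320×10⁵ s.
A synchronous orbit has period T, so by Kepler's third law a = (μT²/4π²)^(1/3).
μT²/4π² = 3.529×10¹⁵ × (4.320×10⁵)² / 39.48 = 1.668×10²⁵ m³.
a = 2.555×10⁸ m = 2.5552×10⁵ km.

r_sync ≈ 2.56×10⁵ km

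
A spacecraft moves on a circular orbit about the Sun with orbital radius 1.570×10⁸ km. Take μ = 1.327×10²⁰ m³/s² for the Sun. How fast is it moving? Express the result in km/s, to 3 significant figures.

v ≈ 29.1 km/s

r = 1.570×10⁸ km = 1.570×10¹¹ m.
For a circular orbit v = √(μ/r) = √(1.327×10²⁰ / 1.570×10¹¹) = √(8.452×10⁸) = 29070 m/s.
That is 29.07 km/s.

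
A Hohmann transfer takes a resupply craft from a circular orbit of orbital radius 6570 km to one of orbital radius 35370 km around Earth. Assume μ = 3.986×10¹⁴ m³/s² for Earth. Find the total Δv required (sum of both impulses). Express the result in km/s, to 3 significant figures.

r₁ = 6570 km = 6.570×10⁶ m.
r₂ = 35370 km = 3.537×10⁷ m.
Transfer ellipse a_t = (r₁ + r₂)/2 = 2.097×10⁷ m.
At r₁: circular v_c1 = √(μ/r₁) = 7789 m/s; transfer-perigee v_p = √[μ(2/r₁ − 1/a_t)] = 10120 m/s.
Δv₁ = v_p − v_c1 = 2327 m/s.
At r₂: circular v_c2 = √(μ/r₂) = 3357 m/s; transfer-apogee v_a = √[μ(2/r₂ − 1/a_t)] = 1879 m/s.
Δv₂ = v_c2 − v_a = 1478 m/s.
Total Δv = Δv₁ + Δv₂ = 3805 m/s = 3.805 km/s.

Δv_total ≈ 3.80 km/s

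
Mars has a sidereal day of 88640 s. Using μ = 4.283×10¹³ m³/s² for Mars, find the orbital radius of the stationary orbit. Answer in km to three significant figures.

A synchronous orbit has period T, so by Kepler's third law a = (μT²/4π²)^(1/3).
μT²/4π² = 4.283×10¹³ × (8.864×10⁴)² / 39.48 = 8.524×10²¹ m³.
a = 2.043×10⁷ m = 20428 km.

r_sync ≈ 20400 km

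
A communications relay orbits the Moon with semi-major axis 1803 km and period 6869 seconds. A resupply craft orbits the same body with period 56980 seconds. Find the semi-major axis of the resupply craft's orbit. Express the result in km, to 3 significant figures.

Kepler's third law: a³ ∝ T², so a₂ = a₁ (T₂/T₁)^(2/3).
T₂/T₁ = 8.295, (T₂/T₁)^(2/3) = 4.098.
a₂ = 1803 × 4.098 = 7388 km.

a₂ ≈ 7390 km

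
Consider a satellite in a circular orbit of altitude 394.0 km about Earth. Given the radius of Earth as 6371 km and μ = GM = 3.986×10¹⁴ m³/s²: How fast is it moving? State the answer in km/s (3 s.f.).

r = 6371 + 394.0 = 6765.0 km = 6.7650×10⁶ m.
For a circular orbit v = √(μ/r) = √(3.986×10¹⁴ / 6.765×10⁶) = √(5.892×10⁷) = 7676 m/s.
That is 7.676 km/s.

v ≈ 7.68 km/s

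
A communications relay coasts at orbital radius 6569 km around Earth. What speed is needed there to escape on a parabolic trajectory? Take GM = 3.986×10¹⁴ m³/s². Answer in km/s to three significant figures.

r = 6569 km = 6.569×10⁶ m.
Escape speed v_esc = √(2μ/r) = √(2 × 3.986×10¹⁴ / 6.569×10⁶) = √(1.214×10⁸) = 11020 m/s.
= 11.02 km/s.

v_esc ≈ 11.0 km/s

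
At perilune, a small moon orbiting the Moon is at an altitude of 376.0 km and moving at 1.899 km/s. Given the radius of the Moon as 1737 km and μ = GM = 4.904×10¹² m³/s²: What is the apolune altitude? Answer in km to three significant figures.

r_p = 1737 + 376.0 = 2113.0 km = 2.113×10⁶ m.
Specific energy ε = v²/2 − μ/r = -5.178×10⁵ J/kg, so a = −μ/(2ε) = 4.736×10⁶ m.
The apsides satisfy r_p + r_a = 2a, so the apolune radius is 2a − r_p = 7.358×10⁶ m = 7358.4 km.
Apolune altitude = 7358.4 − 1737 = 5621.4 km.

apolune altitude ≈ 5620 km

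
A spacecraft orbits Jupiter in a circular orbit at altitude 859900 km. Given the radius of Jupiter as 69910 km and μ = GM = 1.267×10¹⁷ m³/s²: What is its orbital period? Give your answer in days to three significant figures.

T ≈ 5.79 days

r = 69910 + 859900 = 929810 km = 9.2981×10⁸ m.
Kepler's third law: T = 2π√(r³/μ) = 2π√((9.298×10⁸)³ / 1.267×10¹⁷).
r³/μ = 6.345×10⁹ s², so T = 2π × 7.965×10⁴ = 5.005×10⁵ s.
Converting: 5.005×10⁵ s ÷ 86400 = 5.793 days.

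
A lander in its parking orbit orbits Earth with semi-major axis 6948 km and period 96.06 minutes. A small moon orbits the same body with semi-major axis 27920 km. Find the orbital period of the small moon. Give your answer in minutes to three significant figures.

Kepler's third law: T² ∝ a³, so T₂ = T₁ (a₂/a₁)^(3/2).
a₂/a₁ = 4.018, (a₂/a₁)^(3/2) = 8.055.
T₂ = 96.06 × 8.055 = 773.8 minutes.

T₂ ≈ 774 minutes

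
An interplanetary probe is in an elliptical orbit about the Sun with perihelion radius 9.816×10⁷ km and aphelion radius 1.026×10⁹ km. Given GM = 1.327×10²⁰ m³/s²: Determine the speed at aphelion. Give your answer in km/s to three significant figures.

v ≈ 4.75 km/s

Semi-major axis a = (r_p + r_a)/2 = 5.6208×10⁸ km = 5.621×10¹¹ m.
Vis-viva: v² = μ(2/r − 1/a) = 1.327×10²⁰ × (1.949×10⁻¹² − 1.779×10⁻¹²) = 2.259×10⁷ m²/s².
v = 4753 m/s = 4.753 km/s.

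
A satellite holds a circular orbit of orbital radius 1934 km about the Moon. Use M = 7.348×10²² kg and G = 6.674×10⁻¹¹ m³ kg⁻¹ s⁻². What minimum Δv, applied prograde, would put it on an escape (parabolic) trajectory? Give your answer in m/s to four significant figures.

Δv ≈ 659.6 m/s

μ = GM = 6.674×10⁻¹¹ × 7.348×10²² = 4.904×10¹² m³/s².
r = 1934 km = 1.934×10⁶ m.
Circular speed v_c = √(μ/r) = 1592 m/s.
Escape speed v_esc = √(2μ/r) = √2 × v_c = 2252 m/s.
Δv = v_esc − v_c = 659.6 m/s.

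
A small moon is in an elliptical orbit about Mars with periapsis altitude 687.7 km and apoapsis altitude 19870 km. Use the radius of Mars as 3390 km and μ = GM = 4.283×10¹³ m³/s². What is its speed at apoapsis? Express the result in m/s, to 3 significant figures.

r_p = 3390 + 687.7 = 4077.7 km = 4.0777×10⁶ m.
r_a = 3390 + 19870 = 23260 km = 2.3260×10⁷ m.
Semi-major axis a = (r_p + r_a)/2 = 13669 km = 1.367×10⁷ m.
Vis-viva: v² = μ(2/r − 1/a) = 4.283×10¹³ × (8.598×10⁻⁸ − 7.316×10⁻⁸) = 5.493×10⁵ m²/s².
v = 741.2 m/s.

v ≈ 741 m/s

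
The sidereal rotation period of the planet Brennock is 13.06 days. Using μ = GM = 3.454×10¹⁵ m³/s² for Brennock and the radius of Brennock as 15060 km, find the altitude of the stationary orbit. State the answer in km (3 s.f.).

T = 13.06 days = 1.128×10⁶ s.
A synchronous orbit has period T, so by Kepler's third law a = (μT²/4π²)^(1/3).
μT²/4π² = 3.454×10¹⁵ × (1.128×10⁶)² / 39.48 = 1.114×10²⁶ m³.
a = 4.812×10⁸ m = 4.8116×10⁵ km.
Altitude h = a − R = 4.8116×10⁵ − 15060 = 4.6610×10⁵ km.

h_sync ≈ 4.66×10⁵ km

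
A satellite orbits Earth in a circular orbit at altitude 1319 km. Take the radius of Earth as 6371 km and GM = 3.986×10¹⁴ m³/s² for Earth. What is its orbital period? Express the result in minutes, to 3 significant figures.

T ≈ 112 minutes

r = 6371 + 1319 = 7690.0 km = 7.6900×10⁶ m.
Kepler's third law: T = 2π√(r³/μ) = 2π√((7.690×10⁶)³ / 3.986×10¹⁴).
r³/μ = 1.141×10⁶ s², so T = 2π × 1.068×10³ = 6.711×10³ s.
Converting: 6.711×10³ s ÷ 60.00 = 111.9 minutes.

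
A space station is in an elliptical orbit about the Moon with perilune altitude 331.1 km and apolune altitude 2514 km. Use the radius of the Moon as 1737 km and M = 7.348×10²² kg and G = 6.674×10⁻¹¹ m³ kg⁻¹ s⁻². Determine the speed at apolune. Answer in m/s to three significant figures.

μ = GM = 6.674×10⁻¹¹ × 7.348×10²² = 4.904×10¹² m³/s².
r_p = 1737 + 331.1 = 2068.1 km = 2.0681×10⁶ m.
r_a = 1737 + 2514 = 4251.0 km = 4.2510×10⁶ m.
Semi-major axis a = (r_p + r_a)/2 = 3159.6 km = 3.160×10⁶ m.
Vis-viva: v² = μ(2/r − 1/a) = 4.904×10¹² × (4.705×10⁻⁷ − 3.165×10⁻⁷) = 7.551×10⁵ m²/s².
v = 869.0 m/s.

v ≈ 869 m/s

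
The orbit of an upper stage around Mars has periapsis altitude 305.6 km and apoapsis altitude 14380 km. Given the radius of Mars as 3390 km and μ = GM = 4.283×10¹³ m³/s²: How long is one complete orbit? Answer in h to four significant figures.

T ≈ 9.377 h

r_p = 3390 + 305.6 = 3695.6 km = 3.6956×10⁶ m.
r_a = 3390 + 14380 = 17770 km = 1.7770×10⁷ m.
Semi-major axis a = (r_p + r_a)/2 = (3695.6 + 17770)/2 = 10733 km = 1.073×10⁷ m.
By Kepler's third law T = 2π√(a³/μ) = 2π × 5.373×10³ = 3.376×10⁴ s.
= 9.377 h.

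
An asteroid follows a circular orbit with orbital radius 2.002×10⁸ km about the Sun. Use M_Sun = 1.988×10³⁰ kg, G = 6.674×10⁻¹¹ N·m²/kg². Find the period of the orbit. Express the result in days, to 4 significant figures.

T ≈ 565.5 days

μ = GM = 6.674×10⁻¹¹ × 1.988×10³⁰ = 1.327×10²⁰ m³/s².
r = 2.002×10⁸ km = 2.002×10¹¹ m.
Kepler's third law: T = 2π√(r³/μ) = 2π√((2.002×10¹¹)³ / 1.327×10²⁰).
r³/μ = 6.048×10¹³ s², so T = 2π × 7.777×10⁶ = 4.886×10⁷ s.
Converting: 4.886×10⁷ s ÷ 86400 = 565.5 days.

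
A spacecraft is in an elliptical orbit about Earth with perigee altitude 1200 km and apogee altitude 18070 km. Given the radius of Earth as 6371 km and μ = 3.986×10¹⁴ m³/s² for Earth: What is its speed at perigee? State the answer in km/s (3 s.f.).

r_p = 6371 + 1200 = 7571.0 km = 7.5710×10⁶ m.
r_a = 6371 + 18070 = 24441 km = 2.4441×10⁷ m.
Semi-major axis a = (r_p + r_a)/2 = 16006 km = 1.601×10⁷ m.
Vis-viva: v² = μ(2/r − 1/a) = 3.986×10¹⁴ × (2.642×10⁻⁷ − 6.248×10⁻⁸) = 8.039×10⁷ m²/s².
v = 8966 m/s = 8.966 km/s.

v ≈ 8.97 km/s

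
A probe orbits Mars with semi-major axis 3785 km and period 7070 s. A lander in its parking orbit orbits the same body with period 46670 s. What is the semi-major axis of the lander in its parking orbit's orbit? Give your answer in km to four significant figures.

Kepler's third law: a³ ∝ T², so a₂ = a₁ (T₂/T₁)^(2/3).
T₂/T₁ = 6.601, (T₂/T₁)^(2/3) = 3.519.
a₂ = 3785 × 3.519 = 13320 km.

a₂ ≈ 13320 km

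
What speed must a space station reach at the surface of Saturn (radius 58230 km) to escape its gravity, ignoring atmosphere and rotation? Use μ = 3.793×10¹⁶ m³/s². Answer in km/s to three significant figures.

v_esc ≈ 36.1 km/s

r = R = 5.823×10⁷ m.
Escape speed v_esc = √(2μ/r) = √(2 × 3.793×10¹⁶ / 5.823×10⁷) = √(1.303×10⁹) = 36090 m/s.
= 36.09 km/s.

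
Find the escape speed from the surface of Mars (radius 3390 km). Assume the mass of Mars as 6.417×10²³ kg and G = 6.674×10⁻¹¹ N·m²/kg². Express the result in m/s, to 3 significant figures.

v_esc ≈ 5030 m/s

μ = GM = 6.674×10⁻¹¹ × 6.417×10²³ = 4.283×10¹³ m³/s².
r = R = 3.390×10⁶ m.
Escape speed v_esc = √(2μ/r) = √(2 × 4.283×10¹³ / 3.390×10⁶) = √(2.527×10⁷) = 5027 m/s.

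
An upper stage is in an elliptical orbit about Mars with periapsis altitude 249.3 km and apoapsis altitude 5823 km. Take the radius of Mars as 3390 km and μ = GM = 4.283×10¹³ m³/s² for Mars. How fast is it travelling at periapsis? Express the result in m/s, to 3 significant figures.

r_p = 3390 + 249.3 = 3639.3 km = 3.6393×10⁶ m.
r_a = 3390 + 5823 = 9213.0 km = 9.2130×10⁶ m.
Semi-major axis a = (r_p + r_a)/2 = 6426.1 km = 6.426×10⁶ m.
Vis-viva: v² = μ(2/r − 1/a) = 4.283×10¹³ × (5.496×10⁻⁷ − 1.556×10⁻⁷) = 1.687×10⁷ m²/s².
v = 4108 m/s.

v ≈ 4110 m/s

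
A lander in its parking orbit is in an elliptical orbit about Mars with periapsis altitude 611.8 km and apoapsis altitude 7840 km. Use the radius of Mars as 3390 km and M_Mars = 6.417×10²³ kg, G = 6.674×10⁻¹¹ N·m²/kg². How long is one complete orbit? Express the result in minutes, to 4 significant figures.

T ≈ 336.3 minutes

μ = GM = 6.674×10⁻¹¹ × 6.417×10²³ = 4.283×10¹³ m³/s².
r_p = 3390 + 611.8 = 4001.8 km = 4.0018×10⁶ m.
r_a = 3390 + 7840 = 11230 km = 1.1230×10⁷ m.
Semi-major axis a = (r_p + r_a)/2 = (4001.8 + 11230)/2 = 7615.9 km = 7.616×10⁶ m.
By Kepler's third law T = 2π√(a³/μ) = 2π × 3.212×10³ = 2.018×10⁴ s.
= 336.3 minutes.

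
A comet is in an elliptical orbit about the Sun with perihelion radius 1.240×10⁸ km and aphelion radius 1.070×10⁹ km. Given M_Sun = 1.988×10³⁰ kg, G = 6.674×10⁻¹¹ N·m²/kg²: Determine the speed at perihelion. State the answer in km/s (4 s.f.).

μ = GM = 6.674×10⁻¹¹ × 1.988×10³⁰ = 1.327×10²⁰ m³/s².
Semi-major axis a = (r_p + r_a)/2 = 5.9700×10⁸ km = 5.970×10¹¹ m.
Vis-viva: v² = μ(2/r − 1/a) = 1.327×10²⁰ × (1.613×10⁻¹¹ − 1.675×10⁻¹²) = 1.918×10⁹ m²/s².
v = 43790 m/s = 43.79 km/s.

v ≈ 43.79 km/s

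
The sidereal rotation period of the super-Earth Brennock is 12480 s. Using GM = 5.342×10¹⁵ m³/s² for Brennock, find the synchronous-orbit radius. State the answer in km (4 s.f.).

A synchronous orbit has period T, so by Kepler's third law a = (μT²/4π²)^(1/3).
μT²/4π² = 5.342×10¹⁵ × (1.248×10⁴)² / 39.48 = 2.108×10²² m³.
a = 2.762×10⁷ m = 27622 km.

r_sync ≈ 27620 km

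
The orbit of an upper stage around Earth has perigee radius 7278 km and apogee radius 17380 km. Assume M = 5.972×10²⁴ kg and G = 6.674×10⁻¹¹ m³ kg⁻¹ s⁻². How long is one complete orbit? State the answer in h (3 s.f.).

μ = GM = 6.674×10⁻¹¹ × 5.972×10²⁴ = 3.986×10¹⁴ m³/s².
Semi-major axis a = (r_p + r_a)/2 = (7278.0 + 17380)/2 = 12329 km = 1.233×10⁷ m.
By Kepler's third law T = 2π√(a³/μ) = 2π × 2.168×10³ = 1.362×10⁴ s.
= 3.785 h.

T ≈ 3.78 h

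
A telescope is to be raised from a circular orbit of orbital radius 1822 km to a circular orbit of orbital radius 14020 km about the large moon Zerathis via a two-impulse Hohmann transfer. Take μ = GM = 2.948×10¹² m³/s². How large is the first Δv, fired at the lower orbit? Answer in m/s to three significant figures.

r₁ = 1822 km = 1.822×10⁶ m.
r₂ = 14020 km = 1.402×10⁷ m.
Transfer ellipse a_t = (r₁ + r₂)/2 = 7.921×10⁶ m.
At r₁: circular v_c1 = √(μ/r₁) = 1272 m/s; transfer-periapsis v_p = √[μ(2/r₁ − 1/a_t)] = 1692 m/s.
Δv₁ = v_p − v_c1 = 420.3 m/s.

Δv ≈ 420 m/s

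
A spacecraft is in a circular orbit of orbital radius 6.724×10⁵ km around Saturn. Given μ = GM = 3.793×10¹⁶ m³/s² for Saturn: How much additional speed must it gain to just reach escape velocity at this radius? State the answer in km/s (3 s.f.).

r = 6.724×10⁵ km = 6.724×10⁸ m.
Circular speed v_c = √(μ/r) = 7511 m/s.
Escape speed v_esc = √(2μ/r) = √2 × v_c = 10620 m/s.
Δv = v_esc − v_c = 3111 m/s = 3.111 km/s.

Δv ≈ 3.11 km/s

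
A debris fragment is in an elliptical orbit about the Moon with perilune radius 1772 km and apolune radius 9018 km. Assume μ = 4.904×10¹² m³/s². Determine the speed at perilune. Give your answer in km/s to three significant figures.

v ≈ 2.15 km/s

Semi-major axis a = (r_p + r_a)/2 = 5395.0 km = 5.395×10⁶ m.
Vis-viva: v² = μ(2/r − 1/a) = 4.904×10¹² × (1.129×10⁻⁶ − 1.854×10⁻⁷) = 4.626×10⁶ m²/s².
v = 2151 m/s = 2.151 km/s.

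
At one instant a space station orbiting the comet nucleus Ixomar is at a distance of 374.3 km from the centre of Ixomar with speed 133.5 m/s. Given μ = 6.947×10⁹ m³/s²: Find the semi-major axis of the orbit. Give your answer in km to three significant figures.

a ≈ 360 km

r = 3.743×10⁵ m.
Specific orbital energy ε = v²/2 − μ/r = (133.5)²/2 − 6.947×10⁹/3.743×10⁵ = -9.649×10³ J/kg.
Since ε = −μ/(2a), a = −μ/(2ε) = 3.600×10⁵ m = 359.99 km.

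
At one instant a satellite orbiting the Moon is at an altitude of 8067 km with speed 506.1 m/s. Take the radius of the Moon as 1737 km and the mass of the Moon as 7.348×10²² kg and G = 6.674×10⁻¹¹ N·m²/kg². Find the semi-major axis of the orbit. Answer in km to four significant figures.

a ≈ 6589 km

μ = GM = 6.674×10⁻¹¹ × 7.348×10²² = 4.904×10¹² m³/s².
r = 1737 + 8067 = 9804.0 km = 9.804×10⁶ m.
Specific orbital energy ε = v²/2 − μ/r = (506.1)²/2 − 4.904×10¹²/9.804×10⁶ = -3.721×10⁵ J/kg.
Since ε = −μ/(2a), a = −μ/(2ε) = 6.589×10⁶ m = 6589.0 km.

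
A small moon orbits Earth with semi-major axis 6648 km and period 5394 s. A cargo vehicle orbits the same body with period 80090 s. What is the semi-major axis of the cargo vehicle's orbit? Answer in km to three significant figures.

a₂ ≈ 40200 km

Kepler's third law: a³ ∝ T², so a₂ = a₁ (T₂/T₁)^(2/3).
T₂/T₁ = 14.85, (T₂/T₁)^(2/3) = 6.041.
a₂ = 6648 × 6.041 = 40160 km.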